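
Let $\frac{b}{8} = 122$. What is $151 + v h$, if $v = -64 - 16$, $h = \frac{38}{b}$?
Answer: $\frac{9021}{61} \approx 147.89$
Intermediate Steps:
$b = 976$ ($b = 8 \cdot 122 = 976$)
$h = \frac{19}{488}$ ($h = \frac{38}{976} = 38 \cdot \frac{1}{976} = \frac{19}{488} \approx 0.038934$)
$v = -80$ ($v = -64 - 16 = -80$)
$151 + v h = 151 - \frac{190}{61} = \frac{9021}{61}$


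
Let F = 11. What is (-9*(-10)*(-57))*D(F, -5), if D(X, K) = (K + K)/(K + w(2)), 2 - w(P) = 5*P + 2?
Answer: -3420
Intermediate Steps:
w(P) = -5*P (w(P) = 2 - (5*P + 2) = 2 - (2 + 5*P) = 2 + (-2 - 5*P) = -5*P)
D(X, K) = 2*K/(-10 + K) (D(X, K) = (K + K)/(K - 5*2) = (2*K)/(K - 10) = (2*K)/(-10 + K) = 2*K/(-10 + K))
(-9*(-10)*(-57))*D(F, -5) = (-9*(-10)*(-57))*(2*(-5)/(-10 - 5)) = (90*(-57))*(2*(-5)/(-15)) = -10260*(-5)*(-1)/15 = -5130*2/3 = -3420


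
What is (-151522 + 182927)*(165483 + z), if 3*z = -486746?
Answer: 304722715/3 ≈ 1.0157e+8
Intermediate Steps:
z = -486746/3 (z = (1/3)*(-486746) = -486746/3 ≈ -1.6225e+5)
(-151522 + 182927)*(165483 + z) = (-151522 + 182927)*(165483 - 486746/3) = 31405*(9703/3) = 304722715/3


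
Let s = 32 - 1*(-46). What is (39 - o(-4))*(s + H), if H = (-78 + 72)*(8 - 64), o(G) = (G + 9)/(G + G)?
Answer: 65619/4 ≈ 16405.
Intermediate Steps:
o(G) = (9 + G)/(2*G) (o(G) = (9 + G)/((2*G)) = (9 + G)*(1/(2*G)) = (9 + G)/(2*G))
H = 336 (H = -6*(-56) = 336)
s = 78 (s = 32 + 46 = 78)
(39 - o(-4))*(s + H) = (39 - (9 - 4)/(2*(-4)))*(78 + 336) = (39 - (-1)*5/(2*4))*414 = (39 - 1*(-5/8))*414 = (39 + 5/8)*414 = (317/8)*414 = 65619/4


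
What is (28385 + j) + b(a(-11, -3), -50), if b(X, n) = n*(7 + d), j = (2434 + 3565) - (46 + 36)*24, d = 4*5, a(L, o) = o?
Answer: 31066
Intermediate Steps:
d = 20
j = 4031 (j = 5999 - 82*24 = 5999 - 1*1968 = 5999 - 1968 = 4031)
b(X, n) = 27*n (b(X, n) = n*(7 + 20) = n*27 = 27*n)
(28385 + j) + b(a(-11, -3), -50) = (28385 + 4031) + 27*(-50) = 32416 - 1350 = 31066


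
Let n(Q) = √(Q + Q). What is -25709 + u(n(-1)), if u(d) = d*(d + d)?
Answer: -25713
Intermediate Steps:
n(Q) = √2*√Q (n(Q) = √(2*Q) = √2*√Q)
u(d) = 2*d² (u(d) = d*(2*d) = 2*d²)
-25709 + u(n(-1)) = -25709 + 2*(√2*√(-1))² = -25709 + 2*(√2*I)² = -25709 + 2*(I*√2)² = -25709 + 2*(-2) = -25709 - 4 = -25713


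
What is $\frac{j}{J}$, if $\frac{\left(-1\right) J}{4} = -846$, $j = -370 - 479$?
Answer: $- \frac{283}{1128} \approx -0.25089$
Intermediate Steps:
$j = -849$ ($j = -370 - 479 = -849$)
$J = 3384$ ($J = \left(-4\right) \left(-846\right) = 3384$)
$\frac{j}{J} = - \frac{849}{3384} = \left(-849\right) \frac{1}{3384} = - \frac{283}{1128}$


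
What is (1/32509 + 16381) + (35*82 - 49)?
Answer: 624237819/32509 ≈ 19202.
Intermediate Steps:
(1/32509 + 16381) + (35*82 - 49) = (1/32509 + 16381) + (2870 - 49) = 532529930/32509 + 2821 = 624237819/32509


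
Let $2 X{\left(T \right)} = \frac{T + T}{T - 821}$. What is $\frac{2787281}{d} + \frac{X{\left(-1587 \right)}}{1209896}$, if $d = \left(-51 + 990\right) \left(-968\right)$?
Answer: $- \frac{1015068179652223}{331020954086592} \approx -3.0665$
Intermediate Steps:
$d = -908952$ ($d = 939 \left(-968\right) = -908952$)
$X{\left(T \right)} = \frac{T}{-821 + T}$ ($X{\left(T \right)} = \frac{\left(T + T\right) \frac{1}{T - 821}}{2} = \frac{2 T \frac{1}{-821 + T}}{2} = \frac{T}{-821 + T}$)
$\frac{2787281}{d} + \frac{X{\left(-1587 \right)}}{1209896} = \frac{2787281}{-908952} + \frac{\left(-1587\right) \frac{1}{-821 - 1587}}{1209896} = 2787281 \left(- \frac{1}{908952}\right) + - \frac{1587}{-2408} \cdot \frac{1}{1209896} = - \frac{2787281}{908952} + \left(-1587\right) \left(- \frac{1}{2408}\right) \frac{1}{1209896} = - \frac{2787281}{908952} + \frac{1587}{2408} \cdot \frac{1}{1209896} = - \frac{2787281}{908952} + \frac{1587}{2913429568} = - \frac{1015068179652223}{331020954086592}$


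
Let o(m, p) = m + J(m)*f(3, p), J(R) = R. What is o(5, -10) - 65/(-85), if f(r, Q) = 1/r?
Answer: 379/51 ≈ 7.4314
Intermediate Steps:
o(m, p) = 4*m/3 (o(m, p) = m + m/3 = 4*m/3)
o(5, -10) - 65/(-85) = (4/3)*5 - 65/(-85) = 20/3 - 65*(-1/85) = 20/3 + 13/17 = 379/51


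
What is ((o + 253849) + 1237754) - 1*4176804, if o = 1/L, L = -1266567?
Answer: -3400986974968/1266567 ≈ -2.6852e+6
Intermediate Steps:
o = -1/1266567 (o = 1/(-1266567) = -1/1266567 ≈ -7.8954e-7)
((o + 253849) + 1237754) - 1*4176804 = ((-1/1266567 + 253849) + 1237754) - 1*4176804 = (321516766382/1266567 + 1237754) - 4176804 = 1889215136900/1266567 - 4176804 = -3400986974968/1266567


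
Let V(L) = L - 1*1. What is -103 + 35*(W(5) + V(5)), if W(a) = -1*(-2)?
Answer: 107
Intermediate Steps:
W(a) = 2
V(L) = -1 + L (V(L) = L - 1 = -1 + L)
-103 + 35*(W(5) + V(5)) = -103 + 35*(2 + (-1 + 5)) = -103 + 35*(2 + 4) = -103 + 35*6 = -103 + 210 = 107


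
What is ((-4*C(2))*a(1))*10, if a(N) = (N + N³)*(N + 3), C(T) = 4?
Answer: -1280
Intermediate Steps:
a(N) = (3 + N)*(N + N³) (a(N) = (N + N³)*(3 + N) = (3 + N)*(N + N³))
((-4*C(2))*a(1))*10 = ((-4*4)*(1*(3 + 1 + 1³ + 3*1²)))*10 = -16*(3 + 1 + 1 + 3*1)*10 = -16*(3 + 1 + 1 + 3)*10 = -16*8*10 = -128*10 = -1280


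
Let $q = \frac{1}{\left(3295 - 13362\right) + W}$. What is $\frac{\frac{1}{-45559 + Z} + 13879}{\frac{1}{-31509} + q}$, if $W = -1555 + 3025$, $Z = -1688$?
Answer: $- \frac{29604839393795796}{315814697} \approx -9.3741 \cdot 10^{7}$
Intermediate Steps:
$W = 1470$
$q = - \frac{1}{8597}$ ($q = \frac{1}{\left(3295 - 13362\right) + 1470} = \frac{1}{-10067 + 1470} = \frac{1}{-8597} = - \frac{1}{8597} \approx -0.00011632$)
$\frac{\frac{1}{-45559 + Z} + 13879}{\frac{1}{-31509} + q} = \frac{\frac{1}{-45559 - 1688} + 13879}{\frac{1}{-31509} - \frac{1}{8597}} = \frac{\frac{1}{-47247} + 13879}{- \frac{1}{31509} - \frac{1}{8597}} = \frac{- \frac{1}{47247} + 13879}{- \frac{40106}{270882873}} = \frac{655741112}{47247} \left(- \frac{270882873}{40106}\right) = - \frac{29604839393795796}{315814697}$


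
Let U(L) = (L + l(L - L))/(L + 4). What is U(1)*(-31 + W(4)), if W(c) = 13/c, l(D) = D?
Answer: -111/20 ≈ -5.5500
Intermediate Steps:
U(L) = L/(4 + L) (U(L) = (L + (L - L))/(L + 4) = (L + 0)/(4 + L) = L/(4 + L))
U(1)*(-31 + W(4)) = (1/(4 + 1))*(-31 + 13/4) = (1/5)*(-31 + 13*(¼)) = (1*(⅕))*(-31 + 13/4) = (⅕)*(-111/4) = -111/20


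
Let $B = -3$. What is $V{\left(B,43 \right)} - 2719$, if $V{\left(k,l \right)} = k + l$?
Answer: $-2679$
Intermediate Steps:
$V{\left(B,43 \right)} - 2719 = \left(-3 + 43\right) - 2719 = 40 - 2719 = -2679$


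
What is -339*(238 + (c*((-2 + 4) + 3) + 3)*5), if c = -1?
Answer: -77292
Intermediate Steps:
-339*(238 + (c*((-2 + 4) + 3) + 3)*5) = -339*(238 + (-((-2 + 4) + 3) + 3)*5) = -339*(238 + (-(2 + 3) + 3)*5) = -339*(238 + (-1*5 + 3)*5) = -339*(238 + (-5 + 3)*5) = -339*(238 - 2*5) = -339*(238 - 10) = -339*228 = -77292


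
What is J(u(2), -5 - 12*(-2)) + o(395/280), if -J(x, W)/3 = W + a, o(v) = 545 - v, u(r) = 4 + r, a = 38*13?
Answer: -55743/56 ≈ -995.41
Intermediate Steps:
a = 494
J(x, W) = -1482 - 3*W (J(x, W) = -3*(W + 494) = -3*(494 + W) = -1482 - 3*W)
J(u(2), -5 - 12*(-2)) + o(395/280) = (-1482 - 3*(-5 - 12*(-2))) + (545 - 395/280) = (-1482 - 3*(-5 + 24)) + (545 - 395/280) = (-1482 - 3*19) + (545 - 1*79/56) = (-1482 - 57) + (545 - 79/56) = -1539 + 30441/56 = -55743/56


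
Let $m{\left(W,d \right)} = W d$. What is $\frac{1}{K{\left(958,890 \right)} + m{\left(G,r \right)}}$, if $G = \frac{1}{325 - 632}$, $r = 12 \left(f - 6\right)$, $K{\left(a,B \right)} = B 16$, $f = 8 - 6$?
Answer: $\frac{307}{4371728} \approx 7.0224 \cdot 10^{-5}$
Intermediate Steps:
$f = 2$ ($f = 8 - 6 = 2$)
$K{\left(a,B \right)} = 16 B$
$r = -48$ ($r = 12 \left(2 - 6\right) = 12 \left(-4\right) = -48$)
$G = - \frac{1}{307}$ ($G = \frac{1}{-307} = - \frac{1}{307} \approx -0.0032573$)
$\frac{1}{K{\left(958,890 \right)} + m{\left(G,r \right)}} = \frac{1}{16 \cdot 890 - - \frac{48}{307}} = \frac{1}{14240 + \frac{48}{307}} = \frac{1}{\frac{4371728}{307}} = \frac{307}{4371728}$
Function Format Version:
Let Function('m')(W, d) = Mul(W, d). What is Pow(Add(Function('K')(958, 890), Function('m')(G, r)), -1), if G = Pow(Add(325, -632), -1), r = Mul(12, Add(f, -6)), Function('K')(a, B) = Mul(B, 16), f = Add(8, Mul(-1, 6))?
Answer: Rational(307, 4371728) ≈ 7.0224e-5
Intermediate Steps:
f = 2 (f = Add(8, -6) = 2)
Function('K')(a, B) = Mul(16, B)
r = -48 (r = Mul(12, Add(2, -6)) = Mul(12, -4) = -48)
G = Rational(-1, 307) (G = Pow(-307, -1) = Rational(-1, 307) ≈ -0.0032573)
Pow(Add(Function('K')(958, 890), Function('m')(G, r)), -1) = Pow(Add(Mul(16, 890), Mul(Rational(-1, 307), -48)), -1) = Pow(Add(14240, Rational(48, 307)), -1) = Pow(Rational(4371728, 307), -1) = Rational(307, 4371728)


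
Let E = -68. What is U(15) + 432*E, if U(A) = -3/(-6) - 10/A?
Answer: -176257/6 ≈ -29376.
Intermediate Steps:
U(A) = ½ - 10/A (U(A) = -3*(-⅙) - 10/A = ½ - 10/A)
U(15) + 432*E = (½)*(-20 + 15)/15 + 432*(-68) = (½)*(1/15)*(-5) - 29376 = -⅙ - 29376 = -176257/6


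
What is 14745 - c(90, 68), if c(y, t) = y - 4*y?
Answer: 15015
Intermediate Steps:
c(y, t) = -3*y
14745 - c(90, 68) = 14745 - (-3)*90 = 14745 - 1*(-270) = 14745 + 270 = 15015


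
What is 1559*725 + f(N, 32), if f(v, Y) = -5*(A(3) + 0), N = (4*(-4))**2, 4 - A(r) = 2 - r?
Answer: 1130250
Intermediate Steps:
A(r) = 2 + r (A(r) = 4 - (2 - r) = 4 + (-2 + r) = 2 + r)
N = 256 (N = (-16)**2 = 256)
f(v, Y) = -25 (f(v, Y) = -5*((2 + 3) + 0) = -5*(5 + 0) = -5*5 = -25)
1559*725 + f(N, 32) = 1559*725 - 25 = 1130275 - 25 = 1130250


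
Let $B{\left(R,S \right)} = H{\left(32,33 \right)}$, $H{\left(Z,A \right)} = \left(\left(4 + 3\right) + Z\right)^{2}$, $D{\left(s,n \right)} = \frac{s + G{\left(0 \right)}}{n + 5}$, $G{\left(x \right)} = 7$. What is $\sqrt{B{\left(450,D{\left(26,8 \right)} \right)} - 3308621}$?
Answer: $10 i \sqrt{33071} \approx 1818.5 i$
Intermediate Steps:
$D{\left(s,n \right)} = \frac{7 + s}{5 + n}$ ($D{\left(s,n \right)} = \frac{s + 7}{n + 5} = \frac{7 + s}{5 + n}$)
$H{\left(Z,A \right)} = \left(7 + Z\right)^{2}$
$B{\left(R,S \right)} = 1521$ ($B{\left(R,S \right)} = \left(7 + 32\right)^{2} = 39^{2} = 1521$)
$\sqrt{B{\left(450,D{\left(26,8 \right)} \right)} - 3308621} = \sqrt{1521 - 3308621} = \sqrt{-3307100} = 10 i \sqrt{33071}$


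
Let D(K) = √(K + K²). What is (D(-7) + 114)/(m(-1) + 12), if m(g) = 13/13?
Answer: 114/13 + √42/13 ≈ 9.2677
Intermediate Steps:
m(g) = 1 (m(g) = 13*(1/13) = 1)
(D(-7) + 114)/(m(-1) + 12) = (√(-7*(1 - 7)) + 114)/(1 + 12) = (√(-7*(-6)) + 114)/13 = (√42 + 114)/13 = (114 + √42)/13 = 114/13 + √42/13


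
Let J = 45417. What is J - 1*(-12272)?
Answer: 57689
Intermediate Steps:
J - 1*(-12272) = 45417 - 1*(-12272) = 45417 + 12272 = 57689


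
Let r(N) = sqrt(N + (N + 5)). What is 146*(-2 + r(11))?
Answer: -292 + 438*sqrt(3) ≈ 466.64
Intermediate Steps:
r(N) = sqrt(5 + 2*N) (r(N) = sqrt(N + (5 + N)) = sqrt(5 + 2*N))
146*(-2 + r(11)) = 146*(-2 + sqrt(5 + 2*11)) = 146*(-2 + sqrt(5 + 22)) = 146*(-2 + sqrt(27)) = 146*(-2 + 3*sqrt(3)) = -292 + 438*sqrt(3)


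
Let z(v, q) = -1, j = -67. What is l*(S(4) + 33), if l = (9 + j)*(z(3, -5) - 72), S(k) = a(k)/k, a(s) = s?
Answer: 143956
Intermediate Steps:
S(k) = 1 (S(k) = k/k = 1)
l = 4234 (l = (9 - 67)*(-1 - 72) = -58*(-73) = 4234)
l*(S(4) + 33) = 4234*(1 + 33) = 4234*34 = 143956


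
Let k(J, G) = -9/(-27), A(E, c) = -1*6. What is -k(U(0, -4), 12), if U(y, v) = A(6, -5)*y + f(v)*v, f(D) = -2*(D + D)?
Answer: -1/3 ≈ -0.33333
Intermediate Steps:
A(E, c) = -6
f(D) = -4*D
U(y, v) = -6*y - 4*v**2 (U(y, v) = -6*y + (-4*v)*v = -6*y - 4*v**2)
k(J, G) = 1/3 (k(J, G) = -9*(-1/27) = 1/3)
-k(U(0, -4), 12) = -1*1/3 = -1/3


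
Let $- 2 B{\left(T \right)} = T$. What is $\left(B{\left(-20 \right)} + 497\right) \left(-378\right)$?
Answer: $-191646$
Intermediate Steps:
$B{\left(T \right)} = - \frac{T}{2}$
$\left(B{\left(-20 \right)} + 497\right) \left(-378\right) = \left(\left(- \frac{1}{2}\right) \left(-20\right) + 497\right) \left(-378\right) = \left(10 + 497\right) \left(-378\right) = 507 \left(-378\right) = -191646$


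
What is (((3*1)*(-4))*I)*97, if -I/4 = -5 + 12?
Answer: 32592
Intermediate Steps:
I = -28 (I = -4*(-5 + 12) = -4*7 = -28)
(((3*1)*(-4))*I)*97 = (((3*1)*(-4))*(-28))*97 = ((3*(-4))*(-28))*97 = -12*(-28)*97 = 336*97 = 32592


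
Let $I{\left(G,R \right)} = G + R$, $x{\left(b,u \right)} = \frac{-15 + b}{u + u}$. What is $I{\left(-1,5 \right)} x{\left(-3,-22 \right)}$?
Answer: $\frac{18}{11} \approx 1.6364$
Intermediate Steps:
$x{\left(b,u \right)} = \frac{-15 + b}{2 u}$
$I{\left(-1,5 \right)} x{\left(-3,-22 \right)} = \left(-1 + 5\right) \frac{-15 - 3}{2 \left(-22\right)} = 4 \cdot \frac{1}{2} \left(- \frac{1}{22}\right) \left(-18\right) = 4 \cdot \frac{9}{22} = \frac{18}{11}$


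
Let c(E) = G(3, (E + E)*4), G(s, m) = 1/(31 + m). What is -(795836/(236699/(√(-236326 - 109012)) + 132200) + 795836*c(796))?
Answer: -559526729320533238204/4291221301817323311 - 188373585364*I*√345338/6035472998336601 ≈ -130.39 - 0.018341*I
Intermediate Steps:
c(E) = 1/(31 + 8*E) (c(E) = 1/(31 + (E + E)*4) = 1/(31 + (2*E)*4) = 1/(31 + 8*E))
-(795836/(236699/(√(-236326 - 109012)) + 132200) + 795836*c(796)) = -(795836/(31 + 8*796) + 795836/(236699/(√(-236326 - 109012)) + 132200)) = -(795836/(31 + 6368) + 795836/(236699/(√(-345338)) + 132200)) = -(795836/6399 + 795836/(236699/((I*√345338)) + 132200)) = -(795836/6399 + 795836/(236699*(-I*√345338/345338) + 132200)) = -(795836/6399 + 795836/(-236699*I*√345338/345338 + 132200)) = -(795836/6399 + 795836/(132200 - 236699*I*√345338/345338)) = -795836*(1/6399 + 1/(132200 - 236699*I*√345338/345338)) = -795836/6399 - 795836/(132200 - 236699*I*√345338/345338)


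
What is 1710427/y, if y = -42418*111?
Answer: -1710427/4708398 ≈ -0.36327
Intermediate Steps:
y = -4708398
1710427/y = 1710427/(-4708398) = 1710427*(-1/4708398) = -1710427/4708398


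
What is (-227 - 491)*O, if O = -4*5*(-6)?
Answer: -86160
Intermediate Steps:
O = 120 (O = -20*(-6) = 120)
(-227 - 491)*O = (-227 - 491)*120 = -718*120 = -86160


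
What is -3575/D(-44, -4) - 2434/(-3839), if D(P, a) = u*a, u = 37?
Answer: 14084657/568172 ≈ 24.789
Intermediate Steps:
D(P, a) = 37*a
-3575/D(-44, -4) - 2434/(-3839) = -3575/(37*(-4)) - 2434/(-3839) = -3575/(-148) - 2434*(-1/3839) = -3575*(-1/148) + 2434/3839 = 3575/148 + 2434/3839 = 14084657/568172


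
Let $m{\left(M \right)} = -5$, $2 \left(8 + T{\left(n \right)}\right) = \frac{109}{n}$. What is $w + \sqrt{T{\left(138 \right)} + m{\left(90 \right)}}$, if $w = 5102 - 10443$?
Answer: $-5341 + \frac{7 i \sqrt{4899}}{138} \approx -5341.0 + 3.5504 i$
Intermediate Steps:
$T{\left(n \right)} = -8 + \frac{109}{2 n}$ ($T{\left(n \right)} = -8 + \frac{109 \frac{1}{n}}{2} = -8 + \frac{109}{2 n}$)
$w = -5341$ ($w = 5102 - 10443 = -5341$)
$w + \sqrt{T{\left(138 \right)} + m{\left(90 \right)}} = -5341 + \sqrt{\left(-8 + \frac{109}{2 \cdot 138}\right) - 5} = -5341 + \sqrt{\left(-8 + \frac{109}{2} \cdot \frac{1}{138}\right) - 5} = -5341 + \sqrt{\left(-8 + \frac{109}{276}\right) - 5} = -5341 + \sqrt{- \frac{2099}{276} - 5} = -5341 + \sqrt{- \frac{3479}{276}} = -5341 + \frac{7 i \sqrt{4899}}{138}$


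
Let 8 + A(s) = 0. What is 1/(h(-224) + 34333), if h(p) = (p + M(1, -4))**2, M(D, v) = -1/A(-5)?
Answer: 64/5404993 ≈ 1.1841e-5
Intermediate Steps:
A(s) = -8 (A(s) = -8 + 0 = -8)
M(D, v) = 1/8 (M(D, v) = -1/(-8) = -1*(-1/8) = 1/8)
h(p) = (1/8 + p)**2 (h(p) = (p + 1/8)**2 = (1/8 + p)**2)
1/(h(-224) + 34333) = 1/((1 + 8*(-224))**2/64 + 34333) = 1/((1 - 1792)**2/64 + 34333) = 1/((1/64)*(-1791)**2 + 34333) = 1/((1/64)*3207681 + 34333) = 1/(3207681/64 + 34333) = 1/(5404993/64) = 64/5404993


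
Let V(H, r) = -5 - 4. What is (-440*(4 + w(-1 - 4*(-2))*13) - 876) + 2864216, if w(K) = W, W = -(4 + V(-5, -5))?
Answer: 2832980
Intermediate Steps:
V(H, r) = -9
W = 5 (W = -(4 - 9) = -1*(-5) = 5)
w(K) = 5
(-440*(4 + w(-1 - 4*(-2))*13) - 876) + 2864216 = (-440*(4 + 5*13) - 876) + 2864216 = (-440*(4 + 65) - 876) + 2864216 = (-440*69 - 876) + 2864216 = (-30360 - 876) + 2864216 = -31236 + 2864216 = 2832980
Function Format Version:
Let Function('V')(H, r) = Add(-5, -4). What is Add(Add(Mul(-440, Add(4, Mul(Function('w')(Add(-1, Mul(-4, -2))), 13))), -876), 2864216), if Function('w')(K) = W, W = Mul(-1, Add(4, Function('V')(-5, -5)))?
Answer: 2832980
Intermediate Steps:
Function('V')(H, r) = -9
W = 5 (W = Mul(-1, Add(4, -9)) = Mul(-1, -5) = 5)
Function('w')(K) = 5
Add(Add(Mul(-440, Add(4, Mul(Function('w')(Add(-1, Mul(-4, -2))), 13))), -876), 2864216) = Add(Add(Mul(-440, Add(4, Mul(5, 13))), -876), 2864216) = Add(Add(Mul(-440, Add(4, 65)), -876), 2864216) = Add(Add(Mul(-440, 69), -876), 2864216) = Add(Add(-30360, -876), 2864216) = Add(-31236, 2864216) = 2832980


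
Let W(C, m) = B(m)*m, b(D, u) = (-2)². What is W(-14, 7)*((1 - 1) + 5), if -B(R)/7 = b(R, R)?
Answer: -980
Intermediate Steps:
b(D, u) = 4
B(R) = -28 (B(R) = -7*4 = -28)
W(C, m) = -28*m
W(-14, 7)*((1 - 1) + 5) = (-28*7)*((1 - 1) + 5) = -196*(0 + 5) = -196*5 = -980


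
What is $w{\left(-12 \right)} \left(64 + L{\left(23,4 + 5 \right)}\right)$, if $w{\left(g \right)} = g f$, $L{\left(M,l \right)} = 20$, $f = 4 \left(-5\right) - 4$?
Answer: $24192$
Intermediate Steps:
$f = -24$ ($f = -20 - 4 = -24$)
$w{\left(g \right)} = - 24 g$ ($w{\left(g \right)} = g \left(-24\right) = - 24 g$)
$w{\left(-12 \right)} \left(64 + L{\left(23,4 + 5 \right)}\right) = \left(-24\right) \left(-12\right) \left(64 + 20\right) = 288 \cdot 84 = 24192$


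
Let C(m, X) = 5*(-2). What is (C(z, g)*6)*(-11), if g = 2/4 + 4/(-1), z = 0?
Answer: 660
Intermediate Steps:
g = -7/2 (g = 2*(1/4) + 4*(-1) = 1/2 - 4 = -7/2 ≈ -3.5000)
C(m, X) = -10
(C(z, g)*6)*(-11) = -10*6*(-11) = -60*(-11) = 660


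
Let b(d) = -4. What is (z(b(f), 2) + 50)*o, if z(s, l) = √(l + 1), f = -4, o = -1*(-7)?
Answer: 350 + 7*√3 ≈ 362.12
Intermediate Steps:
o = 7
z(s, l) = √(1 + l)
(z(b(f), 2) + 50)*o = (√(1 + 2) + 50)*7 = (√3 + 50)*7 = (50 + √3)*7 = 350 + 7*√3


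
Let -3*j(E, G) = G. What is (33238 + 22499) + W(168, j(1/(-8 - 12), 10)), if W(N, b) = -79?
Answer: 55658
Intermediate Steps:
j(E, G) = -G/3
(33238 + 22499) + W(168, j(1/(-8 - 12), 10)) = (33238 + 22499) - 79 = 55737 - 79 = 55658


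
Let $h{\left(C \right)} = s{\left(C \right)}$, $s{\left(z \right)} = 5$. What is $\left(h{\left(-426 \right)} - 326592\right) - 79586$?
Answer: $-406173$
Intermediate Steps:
$h{\left(C \right)} = 5$
$\left(h{\left(-426 \right)} - 326592\right) - 79586 = \left(5 - 326592\right) - 79586 = -326587 - 79586 = -406173$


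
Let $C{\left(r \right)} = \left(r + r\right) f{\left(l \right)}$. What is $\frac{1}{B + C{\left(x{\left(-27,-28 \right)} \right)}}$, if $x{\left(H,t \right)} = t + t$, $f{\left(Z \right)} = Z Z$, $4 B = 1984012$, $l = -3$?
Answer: $\frac{1}{494995} \approx 2.0202 \cdot 10^{-6}$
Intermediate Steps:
$B = 496003$ ($B = \frac{1}{4} \cdot 1984012 = 496003$)
$f{\left(Z \right)} = Z^{2}$
$x{\left(H,t \right)} = 2 t$
$C{\left(r \right)} = 18 r$ ($C{\left(r \right)} = \left(r + r\right) \left(-3\right)^{2} = 2 r 9 = 18 r$)
$\frac{1}{B + C{\left(x{\left(-27,-28 \right)} \right)}} = \frac{1}{496003 + 18 \cdot 2 \left(-28\right)} = \frac{1}{496003 + 18 \left(-56\right)} = \frac{1}{496003 - 1008} = \frac{1}{494995}$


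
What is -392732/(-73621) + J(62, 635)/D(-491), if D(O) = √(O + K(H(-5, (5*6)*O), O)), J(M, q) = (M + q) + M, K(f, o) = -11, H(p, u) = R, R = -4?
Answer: 392732/73621 - 759*I*√502/502 ≈ 5.3345 - 33.876*I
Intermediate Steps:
H(p, u) = -4
J(M, q) = q + 2*M
D(O) = √(-11 + O) (D(O) = √(O - 11) = √(-11 + O))
-392732/(-73621) + J(62, 635)/D(-491) = -392732/(-73621) + (635 + 2*62)/(√(-11 - 491)) = -392732*(-1/73621) + (635 + 124)/(√(-502)) = 392732/73621 + 759/((I*√502)) = 392732/73621 + 759*(-I*√502/502) = 392732/73621 - 759*I*√502/502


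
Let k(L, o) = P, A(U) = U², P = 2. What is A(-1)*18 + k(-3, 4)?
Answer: 20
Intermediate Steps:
k(L, o) = 2
A(-1)*18 + k(-3, 4) = (-1)²*18 + 2 = 1*18 + 2 = 18 + 2 = 20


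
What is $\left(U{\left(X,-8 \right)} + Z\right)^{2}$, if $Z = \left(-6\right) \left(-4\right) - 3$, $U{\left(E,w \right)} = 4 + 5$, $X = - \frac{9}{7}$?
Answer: $900$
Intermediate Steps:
$X = - \frac{9}{7}$ ($X = \left(-9\right) \frac{1}{7} = - \frac{9}{7} \approx -1.2857$)
$U{\left(E,w \right)} = 9$
$Z = 21$ ($Z = 24 - 3 = 21$)
$\left(U{\left(X,-8 \right)} + Z\right)^{2} = \left(9 + 21\right)^{2} = 30^{2} = 900$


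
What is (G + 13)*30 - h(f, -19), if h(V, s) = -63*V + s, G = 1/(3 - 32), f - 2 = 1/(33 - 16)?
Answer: 265072/493 ≈ 537.67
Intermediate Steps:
f = 35/17 (f = 2 + 1/(33 - 16) = 2 + 1/17 = 35/17 ≈ 2.0588)
G = -1/29 (G = 1/(-29) = -1/29 ≈ -0.034483)
h(V, s) = s - 63*V
(G + 13)*30 - h(f, -19) = (-1/29 + 13)*30 - (-19 - 63*35/17) = (376/29)*30 - (-19 - 2205/17) = 11280/29 - 1*(-2528/17) = 11280/29 + 2528/17 = 265072/493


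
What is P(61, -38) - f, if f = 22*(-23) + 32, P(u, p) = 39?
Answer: 513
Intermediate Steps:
f = -474 (f = -506 + 32 = -474)
P(61, -38) - f = 39 - 1*(-474) = 39 + 474 = 513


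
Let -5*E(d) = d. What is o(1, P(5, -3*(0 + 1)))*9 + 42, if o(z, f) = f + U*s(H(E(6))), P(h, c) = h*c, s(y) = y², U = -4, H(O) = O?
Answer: -3621/25 ≈ -144.84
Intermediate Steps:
E(d) = -d/5
P(h, c) = c*h
o(z, f) = -144/25 + f (o(z, f) = f - 4*(-⅕*6)² = f - 4*(-6/5)² = f - 4*36/25 = f - 144/25 = -144/25 + f)
o(1, P(5, -3*(0 + 1)))*9 + 42 = (-144/25 - 3*(0 + 1)*5)*9 + 42 = (-144/25 - 3*1*5)*9 + 42 = (-144/25 - 3*5)*9 + 42 = (-144/25 - 15)*9 + 42 = -519/25*9 + 42 = -4671/25 + 42 = -3621/25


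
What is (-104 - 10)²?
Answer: 12996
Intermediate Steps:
(-104 - 10)² = (-114)² = 12996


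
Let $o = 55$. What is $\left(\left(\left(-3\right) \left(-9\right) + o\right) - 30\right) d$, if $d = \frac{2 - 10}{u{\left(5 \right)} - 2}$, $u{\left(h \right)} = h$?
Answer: $- \frac{416}{3} \approx -138.67$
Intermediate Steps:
$d = - \frac{8}{3}$ ($d = \frac{2 - 10}{5 - 2} = - \frac{8}{3} \approx -2.6667$)
$\left(\left(\left(-3\right) \left(-9\right) + o\right) - 30\right) d = \left(\left(\left(-3\right) \left(-9\right) + 55\right) - 30\right) \left(- \frac{8}{3}\right) = \left(\left(27 + 55\right) - 30\right) \left(- \frac{8}{3}\right) = \left(82 - 30\right) \left(- \frac{8}{3}\right) = 52 \left(- \frac{8}{3}\right) = - \frac{416}{3}$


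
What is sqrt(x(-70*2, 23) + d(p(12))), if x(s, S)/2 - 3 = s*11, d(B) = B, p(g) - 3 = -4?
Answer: 5*I*sqrt(123) ≈ 55.453*I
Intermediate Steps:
p(g) = -1 (p(g) = 3 - 4 = -1)
x(s, S) = 6 + 22*s (x(s, S) = 6 + 2*(s*11) = 6 + 2*(11*s) = 6 + 22*s)
sqrt(x(-70*2, 23) + d(p(12))) = sqrt((6 + 22*(-70*2)) - 1) = sqrt((6 + 22*(-140)) - 1) = sqrt((6 - 3080) - 1) = sqrt(-3074 - 1) = sqrt(-3075) = 5*I*sqrt(123)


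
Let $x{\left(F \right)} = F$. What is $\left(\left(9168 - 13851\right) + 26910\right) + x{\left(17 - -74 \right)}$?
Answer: $22318$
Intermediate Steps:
$\left(\left(9168 - 13851\right) + 26910\right) + x{\left(17 - -74 \right)} = \left(\left(9168 - 13851\right) + 26910\right) + \left(17 - -74\right) = \left(\left(9168 - 13851\right) + 26910\right) + \left(17 + 74\right) = \left(-4683 + 26910\right) + 91 = 22227 + 91 = 22318$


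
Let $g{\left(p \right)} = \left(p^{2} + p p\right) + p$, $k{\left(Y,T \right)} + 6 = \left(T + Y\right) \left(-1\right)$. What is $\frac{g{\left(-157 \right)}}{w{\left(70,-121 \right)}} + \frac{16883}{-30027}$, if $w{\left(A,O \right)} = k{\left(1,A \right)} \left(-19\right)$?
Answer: $\frac{1450856978}{43929501} \approx 33.027$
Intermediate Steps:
$k{\left(Y,T \right)} = -6 - T - Y$ ($k{\left(Y,T \right)} = -6 + \left(T + Y\right) \left(-1\right) = -6 - \left(T + Y\right) = -6 - T - Y$)
$w{\left(A,O \right)} = 133 + 19 A$ ($w{\left(A,O \right)} = \left(-6 - A - 1\right) \left(-19\right) = \left(-7 - A\right) \left(-19\right) = 133 + 19 A$)
$g{\left(p \right)} = p + 2 p^{2}$ ($g{\left(p \right)} = \left(p^{2} + p^{2}\right) + p = 2 p^{2} + p = p + 2 p^{2}$)
$\frac{g{\left(-157 \right)}}{w{\left(70,-121 \right)}} + \frac{16883}{-30027} = \frac{\left(-157\right) \left(1 + 2 \left(-157\right)\right)}{133 + 19 \cdot 70} + \frac{16883}{-30027} = \frac{\left(-157\right) \left(1 - 314\right)}{133 + 1330} + 16883 \left(- \frac{1}{30027}\right) = \frac{\left(-157\right) \left(-313\right)}{1463} - \frac{16883}{30027} = 49141 \cdot \frac{1}{1463} - \frac{16883}{30027} = \frac{49141}{1463} - \frac{16883}{30027} = \frac{1450856978}{43929501}$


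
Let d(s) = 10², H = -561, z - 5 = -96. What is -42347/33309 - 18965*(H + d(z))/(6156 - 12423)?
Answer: -97160492978/69582501 ≈ -1396.3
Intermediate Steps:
z = -91 (z = 5 - 96 = -91)
d(s) = 100
-42347/33309 - 18965*(H + d(z))/(6156 - 12423) = -42347/33309 - 18965*(-561 + 100)/(6156 - 12423) = -42347*1/33309 - 18965/((-6267/(-461))) = -42347/33309 - 18965/((-6267*(-1/461))) = -42347/33309 - 18965/6267/461 = -42347/33309 - 18965*461/6267 = -42347/33309 - 8742865/6267 = -97160492978/69582501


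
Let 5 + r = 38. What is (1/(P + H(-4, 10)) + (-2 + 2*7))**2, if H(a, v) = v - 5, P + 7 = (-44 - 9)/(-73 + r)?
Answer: 80656/729 ≈ 110.64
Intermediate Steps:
r = 33 (r = -5 + 38 = 33)
P = -227/40 (P = -7 + (-44 - 9)/(-73 + 33) = -7 - 53/(-40) = -7 - 53*(-1/40) = -7 + 53/40 = -227/40 ≈ -5.6750)
H(a, v) = -5 + v
(1/(P + H(-4, 10)) + (-2 + 2*7))**2 = (1/(-227/40 + (-5 + 10)) + (-2 + 2*7))**2 = (1/(-227/40 + 5) + (-2 + 14))**2 = (1/(-27/40) + 12)**2 = (-40/27 + 12)**2 = (284/27)**2 = 80656/729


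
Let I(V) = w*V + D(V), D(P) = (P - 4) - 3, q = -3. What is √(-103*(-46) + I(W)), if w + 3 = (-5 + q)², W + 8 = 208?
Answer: √17131 ≈ 130.89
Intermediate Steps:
W = 200 (W = -8 + 208 = 200)
w = 61 (w = -3 + (-5 - 3)² = -3 + (-8)² = -3 + 64 = 61)
D(P) = -7 + P (D(P) = (-4 + P) - 3 = -7 + P)
I(V) = -7 + 62*V (I(V) = 61*V + (-7 + V) = -7 + 62*V)
√(-103*(-46) + I(W)) = √(-103*(-46) + (-7 + 62*200)) = √(4738 + (-7 + 12400)) = √(4738 + 12393) = √17131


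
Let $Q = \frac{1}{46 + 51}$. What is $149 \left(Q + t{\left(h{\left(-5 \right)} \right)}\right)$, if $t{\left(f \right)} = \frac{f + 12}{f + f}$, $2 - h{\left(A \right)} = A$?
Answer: $\frac{276693}{1358} \approx 203.75$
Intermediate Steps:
$h{\left(A \right)} = 2 - A$
$Q = \frac{1}{97} \approx 0.010309$
$t{\left(f \right)} = \frac{12 + f}{2 f}$
$149 \left(Q + t{\left(h{\left(-5 \right)} \right)}\right) = 149 \left(\frac{1}{97} + \frac{12 + \left(2 - -5\right)}{2 \left(2 - -5\right)}\right) = 149 \left(\frac{1}{97} + \frac{12 + \left(2 + 5\right)}{2 \left(2 + 5\right)}\right) = 149 \left(\frac{1}{97} + \frac{12 + 7}{2 \cdot 7}\right) = 149 \left(\frac{1}{97} + \frac{1}{2} \cdot \frac{1}{7} \cdot 19\right) = 149 \left(\frac{1}{97} + \frac{19}{14}\right) = 149 \cdot \frac{1857}{1358} = \frac{276693}{1358}$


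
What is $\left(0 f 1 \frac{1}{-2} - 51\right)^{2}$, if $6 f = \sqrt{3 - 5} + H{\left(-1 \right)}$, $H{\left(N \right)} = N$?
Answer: $2601$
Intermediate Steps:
$f = - \frac{1}{6} + \frac{i \sqrt{2}}{6}$ ($f = \frac{\sqrt{3 - 5} - 1}{6} = \frac{\sqrt{-2} - 1}{6} = \frac{i \sqrt{2} - 1}{6} = \frac{-1 + i \sqrt{2}}{6} = - \frac{1}{6} + \frac{i \sqrt{2}}{6} \approx -0.16667 + 0.2357 i$)
$\left(0 f 1 \frac{1}{-2} - 51\right)^{2} = \left(0 \left(- \frac{1}{6} + \frac{i \sqrt{2}}{6}\right) 1 \frac{1}{-2} - 51\right)^{2} = \left(0 \cdot 1 \left(- \frac{1}{2}\right) - 51\right)^{2} = \left(0 \left(- \frac{1}{2}\right) - 51\right)^{2} = \left(0 - 51\right)^{2} = \left(-51\right)^{2} = 2601$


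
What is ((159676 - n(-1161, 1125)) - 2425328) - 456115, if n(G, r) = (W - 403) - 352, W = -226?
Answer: -2720786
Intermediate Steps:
n(G, r) = -981 (n(G, r) = (-226 - 403) - 352 = -629 - 352 = -981)
((159676 - n(-1161, 1125)) - 2425328) - 456115 = ((159676 - 1*(-981)) - 2425328) - 456115 = ((159676 + 981) - 2425328) - 456115 = (160657 - 2425328) - 456115 = -2264671 - 456115 = -2720786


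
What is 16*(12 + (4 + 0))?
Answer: 256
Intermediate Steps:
16*(12 + (4 + 0)) = 16*(12 + 4) = 16*16 = 256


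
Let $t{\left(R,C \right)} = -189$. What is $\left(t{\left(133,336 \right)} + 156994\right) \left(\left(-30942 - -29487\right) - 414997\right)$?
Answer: $-65301755860$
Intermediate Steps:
$\left(t{\left(133,336 \right)} + 156994\right) \left(\left(-30942 - -29487\right) - 414997\right) = \left(-189 + 156994\right) \left(\left(-30942 - -29487\right) - 414997\right) = 156805 \left(\left(-30942 + 29487\right) - 414997\right) = 156805 \left(-1455 - 414997\right) = 156805 \left(-416452\right) = -65301755860$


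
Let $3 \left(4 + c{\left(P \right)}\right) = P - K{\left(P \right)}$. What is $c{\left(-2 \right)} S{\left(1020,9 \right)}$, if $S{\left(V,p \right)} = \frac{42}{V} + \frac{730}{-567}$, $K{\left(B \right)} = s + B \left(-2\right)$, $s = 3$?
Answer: $\frac{120131}{13770} \approx 8.7241$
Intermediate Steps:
$K{\left(B \right)} = 3 - 2 B$ ($K{\left(B \right)} = 3 + B \left(-2\right) = 3 - 2 B$)
$S{\left(V,p \right)} = - \frac{730}{567} + \frac{42}{V}$ ($S{\left(V,p \right)} = \frac{42}{V} + 730 \left(- \frac{1}{567}\right) = \frac{42}{V} - \frac{730}{567} = - \frac{730}{567} + \frac{42}{V}$)
$c{\left(P \right)} = -5 + P$ ($c{\left(P \right)} = -4 + \frac{P - \left(3 - 2 P\right)}{3} = -4 + \frac{P + \left(-3 + 2 P\right)}{3} = -4 + \frac{-3 + 3 P}{3} = -4 + \left(-1 + P\right) = -5 + P$)
$c{\left(-2 \right)} S{\left(1020,9 \right)} = \left(-5 - 2\right) \left(- \frac{730}{567} + \frac{42}{1020}\right) = - 7 \left(- \frac{730}{567} + 42 \cdot \frac{1}{1020}\right) = - 7 \left(- \frac{730}{567} + \frac{7}{170}\right) = \left(-7\right) \left(- \frac{120131}{96390}\right) = \frac{120131}{13770}$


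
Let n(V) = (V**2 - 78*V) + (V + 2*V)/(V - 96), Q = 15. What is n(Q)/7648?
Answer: -4255/34416 ≈ -0.12363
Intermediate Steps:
n(V) = V**2 - 78*V + 3*V/(-96 + V) (n(V) = (V**2 - 78*V) + (3*V)/(-96 + V) = (V**2 - 78*V) + 3*V/(-96 + V) = V**2 - 78*V + 3*V/(-96 + V))
n(Q)/7648 = (15*(7491 + 15**2 - 174*15)/(-96 + 15))/7648 = (15*(7491 + 225 - 2610)/(-81))*(1/7648) = (15*(-1/81)*5106)*(1/7648) = -8510/9*1/7648 = -4255/34416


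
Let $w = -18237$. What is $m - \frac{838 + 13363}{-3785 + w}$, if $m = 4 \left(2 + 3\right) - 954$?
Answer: $- \frac{1868577}{2002} \approx -933.36$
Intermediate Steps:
$m = -934$ ($m = 4 \cdot 5 - 954 = 20 - 954 = -934$)
$m - \frac{838 + 13363}{-3785 + w} = -934 - \frac{838 + 13363}{-3785 - 18237} = -934 - \frac{14201}{-22022} = -934 - 14201 \left(- \frac{1}{22022}\right) = -934 - - \frac{1291}{2002} = -934 + \frac{1291}{2002} = - \frac{1868577}{2002}$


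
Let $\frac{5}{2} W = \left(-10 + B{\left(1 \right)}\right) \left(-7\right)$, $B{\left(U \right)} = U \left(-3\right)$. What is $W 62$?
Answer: $\frac{11284}{5} \approx 2256.8$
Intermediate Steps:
$B{\left(U \right)} = - 3 U$
$W = \frac{182}{5}$ ($W = \frac{2 \left(-10 - 3\right) \left(-7\right)}{5} = \frac{2 \left(\left(-13\right) \left(-7\right)\right)}{5} = \frac{2}{5} \cdot 91 = \frac{182}{5} \approx 36.4$)
$W 62 = \frac{182}{5} \cdot 62 = \frac{11284}{5}$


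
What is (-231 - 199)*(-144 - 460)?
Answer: 259720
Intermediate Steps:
(-231 - 199)*(-144 - 460) = -430*(-604) = 259720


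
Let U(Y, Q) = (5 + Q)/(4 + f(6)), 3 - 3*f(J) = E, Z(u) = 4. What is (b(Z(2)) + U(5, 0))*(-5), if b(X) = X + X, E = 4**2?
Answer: 35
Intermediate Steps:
E = 16
f(J) = -13/3 (f(J) = 1 - 1/3*16 = 1 - 16/3 = -13/3)
U(Y, Q) = -15 - 3*Q (U(Y, Q) = (5 + Q)/(4 - 13/3) = (5 + Q)/(-1/3) = (5 + Q)*(-3) = -15 - 3*Q)
b(X) = 2*X
(b(Z(2)) + U(5, 0))*(-5) = (2*4 + (-15 - 3*0))*(-5) = (8 + (-15 + 0))*(-5) = (8 - 15)*(-5) = -7*(-5) = 35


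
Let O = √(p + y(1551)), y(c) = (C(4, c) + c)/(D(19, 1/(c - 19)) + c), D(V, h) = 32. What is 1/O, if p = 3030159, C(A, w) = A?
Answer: √1898311141979/2398371626 ≈ 0.00057447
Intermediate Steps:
y(c) = (4 + c)/(32 + c)
O = 2*√1898311141979/1583 (O = √(3030159 + (4 + 1551)/(32 + 1551)) = √(3030159 + 1555/1583) = √(4796743252/1583) = 2*√1898311141979/1583 ≈ 1740.7)
1/O = 1/(2*√1898311141979/1583) = √1898311141979/2398371626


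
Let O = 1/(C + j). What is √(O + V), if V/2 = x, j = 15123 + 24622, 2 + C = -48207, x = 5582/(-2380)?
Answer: I*√14056053305/54740 ≈ 2.1658*I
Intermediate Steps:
x = -2791/1190 (x = 5582*(-1/2380) = -2791/1190 ≈ -2.3454)
C = -48209 (C = -2 - 48207 = -48209)
j = 39745
V = -2791/595 (V = 2*(-2791/1190) = -2791/595 ≈ -4.6908)
O = -1/8464 (O = 1/(-48209 + 39745) = 1/(-8464) = -1/8464 ≈ -0.00011815)
√(O + V) = √(-1/8464 - 2791/595) = √(-23623619/5036080) = I*√14056053305/54740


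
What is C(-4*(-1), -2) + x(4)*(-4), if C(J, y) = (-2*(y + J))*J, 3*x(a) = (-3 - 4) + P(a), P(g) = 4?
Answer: -12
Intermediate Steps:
x(a) = -1 (x(a) = ((-3 - 4) + 4)/3 = (-7 + 4)/3 = (1/3)*(-3) = -1)
C(J, y) = J*(-2*J - 2*y) (C(J, y) = (-2*(J + y))*J = (-2*J - 2*y)*J = J*(-2*J - 2*y))
C(-4*(-1), -2) + x(4)*(-4) = -2*(-4*(-1))*(-4*(-1) - 2) - 1*(-4) = -2*4*(4 - 2) + 4 = -2*4*2 + 4 = -16 + 4 = -12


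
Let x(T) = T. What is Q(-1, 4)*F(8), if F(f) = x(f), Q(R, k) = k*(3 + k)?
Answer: 224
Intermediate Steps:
F(f) = f
Q(-1, 4)*F(8) = (4*(3 + 4))*8 = (4*7)*8 = 28*8 = 224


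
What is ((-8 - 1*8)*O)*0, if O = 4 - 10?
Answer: 0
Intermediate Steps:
O = -6
((-8 - 1*8)*O)*0 = ((-8 - 1*8)*(-6))*0 = ((-8 - 8)*(-6))*0 = -16*(-6)*0 = 96*0 = 0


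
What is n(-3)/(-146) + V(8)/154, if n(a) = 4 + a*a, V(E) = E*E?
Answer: 3671/11242 ≈ 0.32654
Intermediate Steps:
V(E) = E²
n(a) = 4 + a²
n(-3)/(-146) + V(8)/154 = (4 + (-3)²)/(-146) + 8²/154 = (4 + 9)*(-1/146) + 64*(1/154) = 13*(-1/146) + 32/77 = -13/146 + 32/77 = 3671/11242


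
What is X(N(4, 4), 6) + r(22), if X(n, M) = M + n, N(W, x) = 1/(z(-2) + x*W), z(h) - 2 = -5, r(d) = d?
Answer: 365/13 ≈ 28.077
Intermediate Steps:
z(h) = -3 (z(h) = 2 - 5 = -3)
N(W, x) = 1/(-3 + W*x) (N(W, x) = 1/(-3 + x*W) = 1/(-3 + W*x))
X(N(4, 4), 6) + r(22) = (6 + 1/(-3 + 4*4)) + 22 = (6 + 1/(-3 + 16)) + 22 = (6 + 1/13) + 22 = 79/13 + 22 = 365/13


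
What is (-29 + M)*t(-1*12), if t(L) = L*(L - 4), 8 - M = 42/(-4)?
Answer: -2016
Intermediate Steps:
M = 37/2 (M = 8 - 42/(-4) = 8 - 42*(-1)/4 = 8 - 1*(-21/2) = 8 + 21/2 = 37/2 ≈ 18.500)
t(L) = L*(-4 + L)
(-29 + M)*t(-1*12) = (-29 + 37/2)*((-1*12)*(-4 - 1*12)) = -(-126)*(-4 - 12) = -(-126)*(-16) = -21/2*192 = -2016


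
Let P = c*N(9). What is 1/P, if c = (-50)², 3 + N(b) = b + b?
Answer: 1/37500 ≈ 2.6667e-5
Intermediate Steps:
N(b) = -3 + 2*b (N(b) = -3 + (b + b) = -3 + 2*b)
c = 2500
P = 37500 (P = 2500*(-3 + 2*9) = 2500*(-3 + 18) = 2500*15 = 37500)
1/P = 1/37500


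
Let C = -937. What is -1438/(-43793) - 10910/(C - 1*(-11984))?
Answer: -461896044/483781271 ≈ -0.95476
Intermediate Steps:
-1438/(-43793) - 10910/(C - 1*(-11984)) = -1438/(-43793) - 10910/(-937 - 1*(-11984)) = -1438*(-1/43793) - 10910/(-937 + 11984) = 1438/43793 - 10910/11047 = -461896044/483781271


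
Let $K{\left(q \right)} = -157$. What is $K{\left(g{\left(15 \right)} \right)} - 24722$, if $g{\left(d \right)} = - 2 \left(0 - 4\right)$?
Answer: $-24879$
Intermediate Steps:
$g{\left(d \right)} = 8$ ($g{\left(d \right)} = \left(-2\right) \left(-4\right) = 8$)
$K{\left(g{\left(15 \right)} \right)} - 24722 = -157 - 24722 = -24879$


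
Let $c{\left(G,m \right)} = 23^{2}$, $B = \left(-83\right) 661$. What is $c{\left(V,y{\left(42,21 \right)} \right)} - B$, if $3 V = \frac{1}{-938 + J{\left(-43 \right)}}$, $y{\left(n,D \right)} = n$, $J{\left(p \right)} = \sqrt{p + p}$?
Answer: $55392$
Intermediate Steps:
$J{\left(p \right)} = \sqrt{2} \sqrt{p}$ ($J{\left(p \right)} = \sqrt{2 p} = \sqrt{2} \sqrt{p}$)
$V = \frac{1}{3 \left(-938 + i \sqrt{86}\right)}$ ($V = \frac{1}{3 \left(-938 + \sqrt{2} \sqrt{-43}\right)} = \frac{1}{3 \left(-938 + \sqrt{2} i \sqrt{43}\right)} = \frac{1}{3 \left(-938 + i \sqrt{86}\right)} \approx -0.00035533 - 3.513 \cdot 10^{-6} i$)
$B = -54863$
$c{\left(G,m \right)} = 529$
$c{\left(V,y{\left(42,21 \right)} \right)} - B = 529 - -54863 = 529 + 54863 = 55392$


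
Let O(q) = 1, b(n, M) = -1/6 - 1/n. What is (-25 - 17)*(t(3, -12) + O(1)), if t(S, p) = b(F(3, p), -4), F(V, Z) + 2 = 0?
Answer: -56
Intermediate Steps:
F(V, Z) = -2 (F(V, Z) = -2 + 0 = -2)
b(n, M) = -1/6 - 1/n (b(n, M) = -1*1/6 - 1/n = -1/6 - 1/n)
t(S, p) = 1/3 (t(S, p) = (1/6)*(-6 - 1*(-2))/(-2) = (1/6)*(-1/2)*(-6 + 2) = (1/6)*(-1/2)*(-4) = 1/3)
(-25 - 17)*(t(3, -12) + O(1)) = (-25 - 17)*(1/3 + 1) = -42*4/3 = -56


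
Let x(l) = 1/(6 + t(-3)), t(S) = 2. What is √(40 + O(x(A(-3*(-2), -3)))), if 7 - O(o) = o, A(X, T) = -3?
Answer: 5*√30/4 ≈ 6.8465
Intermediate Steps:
x(l) = ⅛ (x(l) = 1/(6 + 2) = 1/8 = ⅛)
O(o) = 7 - o
√(40 + O(x(A(-3*(-2), -3)))) = √(40 + (7 - 1*⅛)) = √(40 + (7 - ⅛)) = √(40 + 55/8) = √(375/8) = 5*√30/4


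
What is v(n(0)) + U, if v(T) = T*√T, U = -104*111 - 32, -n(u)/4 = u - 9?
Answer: -11360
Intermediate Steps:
n(u) = 36 - 4*u (n(u) = -4*(u - 9) = -4*(-9 + u) = 36 - 4*u)
U = -11576 (U = -11544 - 32 = -11576)
v(T) = T^(3/2)
v(n(0)) + U = (36 - 4*0)^(3/2) - 11576 = (36 + 0)^(3/2) - 11576 = 36^(3/2) - 11576 = 216 - 11576 = -11360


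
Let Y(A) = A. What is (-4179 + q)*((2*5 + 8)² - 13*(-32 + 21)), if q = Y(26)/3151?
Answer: -6149457401/3151 ≈ -1.9516e+6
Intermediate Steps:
q = 26/3151 ≈ 0.0082514
(-4179 + q)*((2*5 + 8)² - 13*(-32 + 21)) = (-4179 + 26/3151)*((2*5 + 8)² - 13*(-32 + 21)) = -13168003*((10 + 8)² - 13*(-11))/3151 = -13168003*(18² + 143)/3151 = -13168003*(324 + 143)/3151 = -13168003/3151*467 = -6149457401/3151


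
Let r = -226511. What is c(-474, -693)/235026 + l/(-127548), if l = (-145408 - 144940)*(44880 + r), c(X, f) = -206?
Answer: -172144133341558/416348559 ≈ -4.1346e+5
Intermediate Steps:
l = 52736197588 (l = (-145408 - 144940)*(44880 - 226511) = -290348*(-181631) = 52736197588)
c(-474, -693)/235026 + l/(-127548) = -206/235026 + 52736197588/(-127548) = -206*1/235026 + 52736197588*(-1/127548) = -103/117513 - 13184049397/31887 = -172144133341558/416348559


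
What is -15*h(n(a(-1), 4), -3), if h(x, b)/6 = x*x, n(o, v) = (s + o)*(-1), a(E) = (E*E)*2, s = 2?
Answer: -1440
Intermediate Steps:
a(E) = 2*E**2 (a(E) = E**2*2 = 2*E**2)
n(o, v) = -2 - o (n(o, v) = (2 + o)*(-1) = -2 - o)
h(x, b) = 6*x**2 (h(x, b) = 6*(x*x) = 6*x**2)
-15*h(n(a(-1), 4), -3) = -90*(-2 - 2*(-1)**2)**2 = -90*(-2 - 2)**2 = -90*(-4)**2 = -90*16 = -15*96 = -1440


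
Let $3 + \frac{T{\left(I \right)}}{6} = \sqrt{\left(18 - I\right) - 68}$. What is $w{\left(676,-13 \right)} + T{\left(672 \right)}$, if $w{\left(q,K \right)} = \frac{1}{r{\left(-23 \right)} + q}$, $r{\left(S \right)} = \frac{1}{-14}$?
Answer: $- \frac{170320}{9463} + 114 i \sqrt{2} \approx -17.999 + 161.22 i$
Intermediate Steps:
$r{\left(S \right)} = - \frac{1}{14}$
$w{\left(q,K \right)} = \frac{1}{- \frac{1}{14} + q}$
$T{\left(I \right)} = -18 + 6 \sqrt{-50 - I}$ ($T{\left(I \right)} = -18 + 6 \sqrt{\left(18 - I\right) - 68} = -18 + 6 \sqrt{-50 - I}$)
$w{\left(676,-13 \right)} + T{\left(672 \right)} = \frac{14}{-1 + 14 \cdot 676} - \left(18 - 6 \sqrt{-50 - 672}\right) = \frac{14}{-1 + 9464} - \left(18 - 6 \sqrt{-50 - 672}\right) = \frac{14}{9463} - \left(18 - 6 \sqrt{-722}\right) = 14 \cdot \frac{1}{9463} - \left(18 - 6 \cdot 19 i \sqrt{2}\right) = \frac{14}{9463} - \left(18 - 114 i \sqrt{2}\right) = - \frac{170320}{9463} + 114 i \sqrt{2}$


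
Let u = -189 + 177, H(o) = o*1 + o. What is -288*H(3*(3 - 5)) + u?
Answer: 3444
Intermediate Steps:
H(o) = 2*o (H(o) = o + o = 2*o)
u = -12
-288*H(3*(3 - 5)) + u = -576*3*(3 - 5) - 12 = -576*3*(-2) - 12 = -576*(-6) - 12 = -288*(-12) - 12 = 3456 - 12 = 3444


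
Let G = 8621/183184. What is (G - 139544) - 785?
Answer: -25706018915/183184 ≈ -1.4033e+5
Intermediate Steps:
G = 8621/183184 (G = 8621*(1/183184) = 8621/183184 ≈ 0.047062)
(G - 139544) - 785 = (8621/183184 - 139544) - 785 = -25562219475/183184 - 785 = -25706018915/183184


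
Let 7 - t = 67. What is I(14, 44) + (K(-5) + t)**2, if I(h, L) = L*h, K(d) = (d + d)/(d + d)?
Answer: 4097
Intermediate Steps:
t = -60 (t = 7 - 1*67 = 7 - 67 = -60)
K(d) = 1 (K(d) = (2*d)/((2*d)) = (2*d)*(1/(2*d)) = 1)
I(14, 44) + (K(-5) + t)**2 = 44*14 + (1 - 60)**2 = 616 + (-59)**2 = 616 + 3481 = 4097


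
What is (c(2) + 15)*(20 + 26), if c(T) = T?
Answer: 782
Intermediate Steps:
(c(2) + 15)*(20 + 26) = (2 + 15)*(20 + 26) = 17*46 = 782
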